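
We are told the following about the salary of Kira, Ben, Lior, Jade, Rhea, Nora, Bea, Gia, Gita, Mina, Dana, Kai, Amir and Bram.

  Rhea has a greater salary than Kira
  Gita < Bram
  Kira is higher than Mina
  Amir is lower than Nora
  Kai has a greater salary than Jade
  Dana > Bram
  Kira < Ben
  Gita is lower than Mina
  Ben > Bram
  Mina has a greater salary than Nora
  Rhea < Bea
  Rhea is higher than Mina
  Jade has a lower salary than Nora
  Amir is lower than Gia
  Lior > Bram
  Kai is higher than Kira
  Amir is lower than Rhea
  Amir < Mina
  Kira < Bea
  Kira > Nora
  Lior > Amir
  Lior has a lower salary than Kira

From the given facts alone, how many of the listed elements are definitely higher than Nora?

6

From Nora the given relations immediately reach Mina, Kira.
From those, Ben, Rhea, Kai, Bea — 6 in total.
No other element is forced above Nora by the given relations, so the count is 6.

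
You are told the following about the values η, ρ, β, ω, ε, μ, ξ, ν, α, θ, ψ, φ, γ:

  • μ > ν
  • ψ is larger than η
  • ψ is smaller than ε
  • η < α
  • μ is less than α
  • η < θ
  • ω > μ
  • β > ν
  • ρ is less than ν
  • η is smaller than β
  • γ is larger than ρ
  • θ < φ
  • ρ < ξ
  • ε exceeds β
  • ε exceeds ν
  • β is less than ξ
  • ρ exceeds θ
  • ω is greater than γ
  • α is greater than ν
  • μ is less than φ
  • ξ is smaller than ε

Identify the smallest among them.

η

Chaining upward from η: directly above it, θ, α, β, ψ; then ρ, ξ, φ, ε; then ν, γ; then μ, ω.
That covers every other element, and nothing is given below η, so η is the smallest.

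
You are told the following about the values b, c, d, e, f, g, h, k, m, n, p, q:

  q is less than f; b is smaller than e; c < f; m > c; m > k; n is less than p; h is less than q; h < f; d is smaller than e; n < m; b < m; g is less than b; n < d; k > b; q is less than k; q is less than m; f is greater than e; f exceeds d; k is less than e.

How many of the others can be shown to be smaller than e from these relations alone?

7

The elements the relations force below e are n, g, h, b, q, d, k — no chain reaches any other.
That is 7.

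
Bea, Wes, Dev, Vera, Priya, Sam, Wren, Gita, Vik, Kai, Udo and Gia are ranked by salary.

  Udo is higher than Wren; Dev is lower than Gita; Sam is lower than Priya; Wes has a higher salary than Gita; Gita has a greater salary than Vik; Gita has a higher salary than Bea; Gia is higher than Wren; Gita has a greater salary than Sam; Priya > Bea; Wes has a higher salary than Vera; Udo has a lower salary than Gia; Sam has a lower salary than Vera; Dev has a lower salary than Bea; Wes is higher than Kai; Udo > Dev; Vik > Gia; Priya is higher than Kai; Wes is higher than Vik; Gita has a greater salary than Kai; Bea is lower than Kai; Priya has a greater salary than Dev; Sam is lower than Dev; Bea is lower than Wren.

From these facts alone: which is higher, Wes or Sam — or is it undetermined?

Wes

Sam < Dev < Bea < Wren < Udo < Gia < Vik < Wes, by transitivity through Dev, Bea, Wren, Udo, Gia, Vik.
So Wes is higher.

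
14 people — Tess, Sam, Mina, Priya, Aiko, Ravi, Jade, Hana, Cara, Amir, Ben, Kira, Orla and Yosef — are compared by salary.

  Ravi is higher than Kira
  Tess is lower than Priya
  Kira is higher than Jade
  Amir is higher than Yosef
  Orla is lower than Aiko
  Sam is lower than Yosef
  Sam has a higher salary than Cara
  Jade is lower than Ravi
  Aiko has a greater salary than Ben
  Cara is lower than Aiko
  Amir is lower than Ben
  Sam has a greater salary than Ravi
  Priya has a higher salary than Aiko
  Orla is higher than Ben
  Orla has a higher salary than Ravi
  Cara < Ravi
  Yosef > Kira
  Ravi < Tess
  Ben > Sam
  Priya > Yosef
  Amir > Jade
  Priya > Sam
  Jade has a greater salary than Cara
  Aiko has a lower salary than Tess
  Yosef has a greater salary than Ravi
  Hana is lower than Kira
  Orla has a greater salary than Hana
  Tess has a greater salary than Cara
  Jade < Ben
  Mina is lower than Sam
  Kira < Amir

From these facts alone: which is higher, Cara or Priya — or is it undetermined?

Cara < Jade and Jade < Kira give Cara < Kira.
Then Kira < Ravi extends the chain to Ravi.
Then Ravi < Sam extends the chain to Sam.
With Sam < Yosef: Cara < Jade < Kira < Ravi < Sam < Yosef.
With Yosef < Amir: Cara < Jade < Kira < Ravi < Sam < Yosef < Amir.
With Amir < Ben: Cara < Jade < Kira < Ravi < Sam < Yosef < Amir < Ben.
Then Ben < Orla extends the chain to Orla.
With Orla < Aiko: Cara < Jade < Kira < Ravi < Sam < Yosef < Amir < Ben < Orla < Aiko.
Then Aiko < Tess extends the chain to Tess.
Then Tess < Priya extends the chain to Priya.
So Priya is higher.

Priya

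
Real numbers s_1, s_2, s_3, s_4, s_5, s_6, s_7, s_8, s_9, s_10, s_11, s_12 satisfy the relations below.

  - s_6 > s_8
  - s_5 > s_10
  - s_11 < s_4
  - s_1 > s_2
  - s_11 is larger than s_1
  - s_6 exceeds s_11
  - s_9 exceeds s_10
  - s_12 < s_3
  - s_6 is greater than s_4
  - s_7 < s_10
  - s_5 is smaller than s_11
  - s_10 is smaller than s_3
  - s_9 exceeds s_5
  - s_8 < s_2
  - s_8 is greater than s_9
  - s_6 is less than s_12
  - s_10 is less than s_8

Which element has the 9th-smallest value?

s_4

The consecutive relations fix a unique order: s_7 < s_10 < s_5 < s_9 < s_8 < s_2 < s_1 < s_11 < s_4 < s_6 < s_12 < s_3.
The 9th smallest is s_4.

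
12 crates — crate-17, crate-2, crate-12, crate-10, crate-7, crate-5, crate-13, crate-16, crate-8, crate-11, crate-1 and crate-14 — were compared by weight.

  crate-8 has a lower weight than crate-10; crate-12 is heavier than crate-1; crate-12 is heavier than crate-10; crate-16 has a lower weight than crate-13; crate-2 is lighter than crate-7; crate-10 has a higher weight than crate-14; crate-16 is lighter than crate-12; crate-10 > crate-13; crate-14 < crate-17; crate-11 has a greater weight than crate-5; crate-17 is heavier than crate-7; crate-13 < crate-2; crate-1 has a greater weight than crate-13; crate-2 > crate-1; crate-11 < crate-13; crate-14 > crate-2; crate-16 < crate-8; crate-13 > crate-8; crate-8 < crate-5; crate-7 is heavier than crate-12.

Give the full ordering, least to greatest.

crate-16 < crate-8 < crate-5 < crate-11 < crate-13 < crate-1 < crate-2 < crate-14 < crate-10 < crate-12 < crate-7 < crate-17

Nothing is placed below crate-16, so it is least; from there crate-16 < crate-8; crate-8 < crate-5; crate-5 < crate-11; crate-11 < crate-13; crate-13 < crate-1; crate-1 < crate-2; crate-2 < crate-14; crate-14 < crate-10; crate-10 < crate-12; crate-12 < crate-7; crate-7 < crate-17, each given directly.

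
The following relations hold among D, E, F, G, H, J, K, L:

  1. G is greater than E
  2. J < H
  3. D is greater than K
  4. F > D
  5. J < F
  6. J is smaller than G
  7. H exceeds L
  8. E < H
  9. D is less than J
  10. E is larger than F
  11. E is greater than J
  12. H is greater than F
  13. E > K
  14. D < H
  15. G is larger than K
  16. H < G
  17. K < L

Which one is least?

K

D is not least since K < D; L is not least since K < L; J is not least since D < J; F is not least since J < F; E is not least since F < E; H is not least since F < H; G is not least since K < G.
Only K has nothing below it, so K is the least.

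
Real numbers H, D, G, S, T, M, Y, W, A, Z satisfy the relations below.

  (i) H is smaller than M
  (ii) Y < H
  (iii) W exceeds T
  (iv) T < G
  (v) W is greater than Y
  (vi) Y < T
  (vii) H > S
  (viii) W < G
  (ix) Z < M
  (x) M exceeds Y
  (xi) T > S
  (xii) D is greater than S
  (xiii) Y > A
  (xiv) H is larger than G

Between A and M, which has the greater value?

M

Following the relations from A: A < Y < T < W < G < H < M.
So A < M; M is the larger of the two.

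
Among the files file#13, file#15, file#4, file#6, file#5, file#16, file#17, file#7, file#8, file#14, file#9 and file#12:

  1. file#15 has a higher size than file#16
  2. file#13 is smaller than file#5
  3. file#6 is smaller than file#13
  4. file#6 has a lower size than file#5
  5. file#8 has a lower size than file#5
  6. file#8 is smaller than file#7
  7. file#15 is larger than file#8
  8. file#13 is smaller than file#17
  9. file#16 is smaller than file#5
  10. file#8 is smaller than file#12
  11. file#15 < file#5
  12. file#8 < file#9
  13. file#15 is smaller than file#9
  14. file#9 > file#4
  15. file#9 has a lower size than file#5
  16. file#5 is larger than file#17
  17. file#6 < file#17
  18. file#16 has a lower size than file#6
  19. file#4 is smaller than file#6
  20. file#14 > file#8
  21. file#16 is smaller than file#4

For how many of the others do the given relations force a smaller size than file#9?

4

From file#9 the given relations immediately reach file#8, file#4, file#15.
From those, file#16 — 4 in total.
Nothing else is reachable below file#9; 4 in all.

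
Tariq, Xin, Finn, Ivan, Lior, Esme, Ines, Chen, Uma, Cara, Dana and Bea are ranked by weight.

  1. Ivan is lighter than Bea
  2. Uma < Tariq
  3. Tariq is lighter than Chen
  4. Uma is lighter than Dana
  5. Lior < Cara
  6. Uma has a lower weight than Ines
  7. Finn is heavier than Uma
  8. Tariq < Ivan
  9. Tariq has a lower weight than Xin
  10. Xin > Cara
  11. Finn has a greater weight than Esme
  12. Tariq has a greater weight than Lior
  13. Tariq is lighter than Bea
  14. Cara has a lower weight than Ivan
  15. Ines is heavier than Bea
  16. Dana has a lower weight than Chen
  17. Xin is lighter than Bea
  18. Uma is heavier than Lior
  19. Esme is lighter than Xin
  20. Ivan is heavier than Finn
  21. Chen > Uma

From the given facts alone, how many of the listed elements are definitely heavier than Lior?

10

The elements the relations force above Lior are Cara, Uma, Tariq, Xin, Dana, Finn, Ivan, Chen, Bea, Ines — no chain reaches any other.
That is 10.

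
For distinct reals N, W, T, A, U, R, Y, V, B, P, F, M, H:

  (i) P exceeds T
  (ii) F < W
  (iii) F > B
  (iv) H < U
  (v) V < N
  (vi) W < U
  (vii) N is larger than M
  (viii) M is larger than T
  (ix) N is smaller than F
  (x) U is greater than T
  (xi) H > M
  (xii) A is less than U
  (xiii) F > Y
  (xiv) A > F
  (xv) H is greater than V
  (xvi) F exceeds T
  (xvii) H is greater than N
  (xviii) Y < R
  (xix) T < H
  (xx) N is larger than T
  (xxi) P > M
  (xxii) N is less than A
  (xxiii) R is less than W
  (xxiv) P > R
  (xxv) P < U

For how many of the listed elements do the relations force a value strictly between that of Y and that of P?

The relations place Y below P. An element lies strictly between them when it is forced above Y and also forced below P.
Above Y: {R, F, A, W, U}. Below P: {T, M, R}.
Intersection: {R} — 1.

1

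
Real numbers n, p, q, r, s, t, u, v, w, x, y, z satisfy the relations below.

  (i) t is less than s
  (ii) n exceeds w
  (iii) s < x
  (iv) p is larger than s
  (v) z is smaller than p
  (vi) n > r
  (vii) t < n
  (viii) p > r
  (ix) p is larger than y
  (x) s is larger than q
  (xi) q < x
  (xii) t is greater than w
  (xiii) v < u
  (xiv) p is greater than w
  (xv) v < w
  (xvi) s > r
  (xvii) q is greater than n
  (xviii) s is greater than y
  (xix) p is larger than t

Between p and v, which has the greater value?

Following the relations from v: v < w < t < n < q < s < p.
So v < p; p is the larger of the two.

p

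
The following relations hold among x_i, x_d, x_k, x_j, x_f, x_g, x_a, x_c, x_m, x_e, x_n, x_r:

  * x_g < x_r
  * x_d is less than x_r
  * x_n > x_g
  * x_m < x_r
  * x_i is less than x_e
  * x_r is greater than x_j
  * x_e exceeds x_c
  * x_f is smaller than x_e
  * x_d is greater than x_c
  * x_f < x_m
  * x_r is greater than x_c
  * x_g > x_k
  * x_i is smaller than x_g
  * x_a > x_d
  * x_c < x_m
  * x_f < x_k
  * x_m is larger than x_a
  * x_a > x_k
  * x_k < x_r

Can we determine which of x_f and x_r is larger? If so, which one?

x_r

Link the given pairs in sequence: x_f < x_k; x_k < x_a; x_a < x_m; x_m < x_r.
Chaining these gives x_f < x_k < x_a < x_m < x_r.
So x_r is larger.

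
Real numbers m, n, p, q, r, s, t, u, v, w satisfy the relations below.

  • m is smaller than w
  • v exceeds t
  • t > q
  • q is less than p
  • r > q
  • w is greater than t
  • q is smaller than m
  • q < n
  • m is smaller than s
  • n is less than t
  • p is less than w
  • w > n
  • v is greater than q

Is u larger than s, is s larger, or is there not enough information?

undetermined

Following every chain through u: nothing is chained to u.
s is not reached, and no chain runs the other way from s to u.
So the given relations leave the order of u and s undetermined.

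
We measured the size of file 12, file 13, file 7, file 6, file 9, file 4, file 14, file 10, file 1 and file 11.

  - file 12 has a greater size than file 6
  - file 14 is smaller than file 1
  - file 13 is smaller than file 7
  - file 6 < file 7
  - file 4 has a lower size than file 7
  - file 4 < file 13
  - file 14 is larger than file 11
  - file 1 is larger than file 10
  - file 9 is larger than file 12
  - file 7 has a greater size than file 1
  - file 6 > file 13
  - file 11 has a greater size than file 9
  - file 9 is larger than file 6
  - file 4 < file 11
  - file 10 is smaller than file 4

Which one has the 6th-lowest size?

The consecutive relations fix a unique order: file 10 < file 4 < file 13 < file 6 < file 12 < file 9 < file 11 < file 14 < file 1 < file 7.
Counting 6 from the smallest end gives file 9.

file 9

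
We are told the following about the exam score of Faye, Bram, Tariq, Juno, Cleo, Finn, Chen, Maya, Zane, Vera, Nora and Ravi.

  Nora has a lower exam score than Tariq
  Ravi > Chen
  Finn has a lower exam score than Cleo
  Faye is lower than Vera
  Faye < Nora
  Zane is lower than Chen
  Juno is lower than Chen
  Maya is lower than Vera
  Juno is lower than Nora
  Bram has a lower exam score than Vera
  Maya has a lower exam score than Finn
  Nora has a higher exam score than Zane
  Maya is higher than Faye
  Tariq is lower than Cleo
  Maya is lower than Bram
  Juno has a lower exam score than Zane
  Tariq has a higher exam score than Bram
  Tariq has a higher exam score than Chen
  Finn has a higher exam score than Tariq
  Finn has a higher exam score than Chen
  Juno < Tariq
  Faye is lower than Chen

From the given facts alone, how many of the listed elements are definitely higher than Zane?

6

The elements the relations force above Zane are Chen, Nora, Ravi, Tariq, Finn, Cleo — no chain reaches any other.
That is 6.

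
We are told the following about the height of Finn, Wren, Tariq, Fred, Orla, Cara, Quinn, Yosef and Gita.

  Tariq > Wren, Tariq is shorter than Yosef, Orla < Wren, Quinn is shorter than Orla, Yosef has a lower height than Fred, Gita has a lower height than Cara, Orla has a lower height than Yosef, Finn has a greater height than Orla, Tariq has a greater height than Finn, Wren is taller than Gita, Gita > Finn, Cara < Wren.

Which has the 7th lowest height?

Piecing the relations together gives one ordering: Quinn < Orla < Finn < Gita < Cara < Wren < Tariq < Yosef < Fred.
The 7th smallest is Tariq.

Tariq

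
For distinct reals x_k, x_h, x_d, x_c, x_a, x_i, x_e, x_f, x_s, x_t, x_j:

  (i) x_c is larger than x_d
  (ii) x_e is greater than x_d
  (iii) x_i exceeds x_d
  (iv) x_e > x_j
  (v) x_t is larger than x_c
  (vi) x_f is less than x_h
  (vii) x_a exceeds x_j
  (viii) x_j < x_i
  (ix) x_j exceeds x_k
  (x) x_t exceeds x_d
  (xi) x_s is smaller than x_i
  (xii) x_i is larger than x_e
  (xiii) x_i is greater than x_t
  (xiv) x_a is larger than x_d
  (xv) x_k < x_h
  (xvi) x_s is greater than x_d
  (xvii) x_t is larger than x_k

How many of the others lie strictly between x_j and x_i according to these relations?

The relations place x_j below x_i. An element lies strictly between them when it is forced above x_j and also forced below x_i.
Above x_j: {x_e, x_a}. Below x_i: {x_k, x_d, x_c, x_e, x_s, x_t}.
Intersection: {x_e} — 1.

1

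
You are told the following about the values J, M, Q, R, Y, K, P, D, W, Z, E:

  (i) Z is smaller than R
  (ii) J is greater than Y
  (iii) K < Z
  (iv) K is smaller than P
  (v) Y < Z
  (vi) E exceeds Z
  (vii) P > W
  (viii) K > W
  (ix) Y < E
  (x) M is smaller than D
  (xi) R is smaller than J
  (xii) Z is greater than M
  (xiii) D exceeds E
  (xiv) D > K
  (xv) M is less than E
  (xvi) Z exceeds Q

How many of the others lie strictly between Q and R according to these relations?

1

The relations place Q below R. An element lies strictly between them when it is forced above Q and also forced below R.
Above Q: {Z, E, D, J}. Below R: {W, M, K, Y, Z}.
Intersection: {Z} — 1.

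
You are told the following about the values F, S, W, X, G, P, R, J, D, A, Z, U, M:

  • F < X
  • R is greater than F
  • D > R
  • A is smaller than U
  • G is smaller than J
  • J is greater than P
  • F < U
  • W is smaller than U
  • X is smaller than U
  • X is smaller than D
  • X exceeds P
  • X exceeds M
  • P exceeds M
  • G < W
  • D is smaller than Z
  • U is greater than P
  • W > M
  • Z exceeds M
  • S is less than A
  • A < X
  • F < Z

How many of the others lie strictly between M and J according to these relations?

1

The relations place M below J. An element lies strictly between them when it is forced above M and also forced below J.
Above M: {P, X, D, Z, W, U}. Below J: {G, P}.
Intersection: {P} — 1.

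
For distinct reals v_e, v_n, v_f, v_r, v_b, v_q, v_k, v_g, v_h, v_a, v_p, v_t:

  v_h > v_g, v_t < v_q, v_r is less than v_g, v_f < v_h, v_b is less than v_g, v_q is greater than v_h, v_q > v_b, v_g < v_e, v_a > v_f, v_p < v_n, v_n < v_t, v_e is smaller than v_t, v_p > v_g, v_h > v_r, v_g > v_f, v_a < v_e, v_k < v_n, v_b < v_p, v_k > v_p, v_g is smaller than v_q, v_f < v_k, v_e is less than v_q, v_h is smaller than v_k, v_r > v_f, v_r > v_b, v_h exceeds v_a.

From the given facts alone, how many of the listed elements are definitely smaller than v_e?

From v_e the given relations immediately reach v_a, v_g.
From those, v_f, v_b, v_r — 5 in total.
No other element is forced below v_e by the given relations, so the count is 5.

5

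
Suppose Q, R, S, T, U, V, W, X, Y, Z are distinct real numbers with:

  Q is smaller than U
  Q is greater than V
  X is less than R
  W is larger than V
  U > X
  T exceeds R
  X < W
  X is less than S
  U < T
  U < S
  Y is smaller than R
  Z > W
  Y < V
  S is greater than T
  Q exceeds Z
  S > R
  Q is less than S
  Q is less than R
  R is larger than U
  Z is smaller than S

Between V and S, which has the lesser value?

V < W < Z < Q < U < T < S, by transitivity through W, Z, Q, U, T.
So V < S; V is the smaller of the two.

V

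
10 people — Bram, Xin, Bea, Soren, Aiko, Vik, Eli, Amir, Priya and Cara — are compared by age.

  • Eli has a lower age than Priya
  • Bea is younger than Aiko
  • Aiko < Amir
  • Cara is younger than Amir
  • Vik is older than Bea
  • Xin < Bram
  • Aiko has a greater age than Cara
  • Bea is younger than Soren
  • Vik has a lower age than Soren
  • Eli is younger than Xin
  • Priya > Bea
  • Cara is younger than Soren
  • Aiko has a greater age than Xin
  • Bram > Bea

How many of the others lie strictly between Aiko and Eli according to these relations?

1

Chaining upward from Eli reaches: Xin, Priya, Amir, Bram.
Chaining downward from Aiko reaches: Xin, Bea, Cara.
Strictly between Eli and Aiko are those in both lists: Xin — 1 element.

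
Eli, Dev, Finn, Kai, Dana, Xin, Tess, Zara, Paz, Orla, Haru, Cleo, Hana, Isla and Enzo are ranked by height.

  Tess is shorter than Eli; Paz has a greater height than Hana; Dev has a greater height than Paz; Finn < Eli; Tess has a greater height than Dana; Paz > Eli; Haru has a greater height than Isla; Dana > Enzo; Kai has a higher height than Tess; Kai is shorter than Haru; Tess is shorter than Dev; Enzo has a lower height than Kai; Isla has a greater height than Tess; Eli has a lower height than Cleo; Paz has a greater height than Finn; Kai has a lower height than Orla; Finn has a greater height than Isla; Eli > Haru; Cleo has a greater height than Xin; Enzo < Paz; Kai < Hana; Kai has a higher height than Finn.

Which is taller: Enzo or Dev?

Dev

Enzo < Dana and Dana < Tess give Enzo < Tess.
With Tess < Isla: Enzo < Dana < Tess < Isla.
Then Isla < Finn extends the chain to Finn.
Then Finn < Kai extends the chain to Kai.
With Kai < Haru: Enzo < Dana < Tess < Isla < Finn < Kai < Haru.
Then Haru < Eli extends the chain to Eli.
With Eli < Paz: Enzo < Dana < Tess < Isla < Finn < Kai < Haru < Eli < Paz.
Then Paz < Dev extends the chain to Dev.
So Enzo < Dev; Dev is the taller of the two.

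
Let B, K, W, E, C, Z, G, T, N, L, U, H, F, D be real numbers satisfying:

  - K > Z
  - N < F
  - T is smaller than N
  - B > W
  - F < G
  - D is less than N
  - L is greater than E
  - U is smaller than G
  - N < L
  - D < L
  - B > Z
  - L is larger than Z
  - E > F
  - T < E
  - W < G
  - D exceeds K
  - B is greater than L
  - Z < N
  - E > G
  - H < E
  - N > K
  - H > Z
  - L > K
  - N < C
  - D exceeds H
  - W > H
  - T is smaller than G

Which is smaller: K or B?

K

Following the relations from K: K < D < N < F < G < E < L < B.
So K < B; K is the smaller of the two.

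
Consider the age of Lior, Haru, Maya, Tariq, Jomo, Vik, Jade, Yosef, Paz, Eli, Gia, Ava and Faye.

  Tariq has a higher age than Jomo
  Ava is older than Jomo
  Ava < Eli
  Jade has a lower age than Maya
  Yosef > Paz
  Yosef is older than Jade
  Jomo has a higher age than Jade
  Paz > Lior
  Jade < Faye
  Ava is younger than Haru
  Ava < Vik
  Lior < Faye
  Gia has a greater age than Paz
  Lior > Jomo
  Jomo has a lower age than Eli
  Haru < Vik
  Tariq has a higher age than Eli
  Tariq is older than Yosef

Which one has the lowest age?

Jomo is not least since Jade < Jomo; Ava is not least since Jomo < Ava; Haru is not least since Ava < Haru; Vik is not least since Ava < Vik; Eli is not least since Jomo < Eli; Lior is not least since Jomo < Lior; Paz is not least since Lior < Paz; Yosef is not least since Jade < Yosef; Gia is not least since Paz < Gia; Tariq is not least since Yosef < Tariq; Faye is not least since Lior < Faye; Maya is not least since Jade < Maya.
Only Jade has nothing below it, so Jade is the lowest age.

Jade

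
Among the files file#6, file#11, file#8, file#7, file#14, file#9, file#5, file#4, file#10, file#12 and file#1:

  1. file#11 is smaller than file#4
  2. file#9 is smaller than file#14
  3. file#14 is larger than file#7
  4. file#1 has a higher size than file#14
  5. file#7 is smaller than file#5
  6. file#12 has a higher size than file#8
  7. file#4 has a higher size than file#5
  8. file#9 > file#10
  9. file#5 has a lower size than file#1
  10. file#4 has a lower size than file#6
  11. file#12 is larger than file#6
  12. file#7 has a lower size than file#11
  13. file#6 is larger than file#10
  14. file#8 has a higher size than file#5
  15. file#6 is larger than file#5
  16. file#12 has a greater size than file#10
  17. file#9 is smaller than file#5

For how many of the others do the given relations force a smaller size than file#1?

The elements the relations force below file#1 are file#7, file#10, file#9, file#14, file#5 — no chain reaches any other.
That is 5.

5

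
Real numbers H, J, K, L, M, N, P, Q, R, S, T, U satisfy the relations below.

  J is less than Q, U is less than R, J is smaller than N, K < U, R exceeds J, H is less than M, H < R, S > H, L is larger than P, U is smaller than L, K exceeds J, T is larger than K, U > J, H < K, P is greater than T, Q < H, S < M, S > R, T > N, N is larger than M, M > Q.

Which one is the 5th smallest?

Chaining the given pairs: J < Q < H < K < U < R < S < M < N < T < P < L.
Counting 5 from the smallest end gives U.

U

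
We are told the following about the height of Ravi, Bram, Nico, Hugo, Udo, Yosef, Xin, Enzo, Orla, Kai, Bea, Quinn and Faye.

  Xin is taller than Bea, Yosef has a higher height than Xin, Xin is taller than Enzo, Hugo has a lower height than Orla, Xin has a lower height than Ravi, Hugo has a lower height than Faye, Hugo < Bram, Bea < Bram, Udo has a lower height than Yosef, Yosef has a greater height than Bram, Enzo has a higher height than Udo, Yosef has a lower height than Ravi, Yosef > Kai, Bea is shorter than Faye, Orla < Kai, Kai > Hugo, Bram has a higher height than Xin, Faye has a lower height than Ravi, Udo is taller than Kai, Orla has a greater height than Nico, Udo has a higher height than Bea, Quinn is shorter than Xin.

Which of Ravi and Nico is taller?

Ravi

Following the relations from Nico: Nico < Orla < Kai < Udo < Enzo < Xin < Bram < Yosef < Ravi.
So Nico < Ravi; Ravi is the taller of the two.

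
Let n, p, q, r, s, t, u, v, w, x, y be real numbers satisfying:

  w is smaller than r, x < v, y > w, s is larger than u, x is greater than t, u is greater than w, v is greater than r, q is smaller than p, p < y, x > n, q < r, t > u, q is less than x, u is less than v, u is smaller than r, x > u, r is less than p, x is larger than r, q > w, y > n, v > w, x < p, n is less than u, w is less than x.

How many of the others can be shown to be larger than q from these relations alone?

The elements the relations force above q are r, x, p, y, v — no chain reaches any other.
That is 5.

5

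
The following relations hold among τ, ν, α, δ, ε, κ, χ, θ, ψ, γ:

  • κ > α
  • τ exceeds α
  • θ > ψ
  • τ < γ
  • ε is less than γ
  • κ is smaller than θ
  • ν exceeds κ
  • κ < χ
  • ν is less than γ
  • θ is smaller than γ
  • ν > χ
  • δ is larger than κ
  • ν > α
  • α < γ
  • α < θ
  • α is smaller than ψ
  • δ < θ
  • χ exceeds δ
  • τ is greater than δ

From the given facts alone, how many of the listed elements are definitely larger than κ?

6

From κ the given relations immediately reach δ, θ, χ, ν.
From those, τ, γ — 6 in total.
No other element is forced above κ by the given relations, so the count is 6.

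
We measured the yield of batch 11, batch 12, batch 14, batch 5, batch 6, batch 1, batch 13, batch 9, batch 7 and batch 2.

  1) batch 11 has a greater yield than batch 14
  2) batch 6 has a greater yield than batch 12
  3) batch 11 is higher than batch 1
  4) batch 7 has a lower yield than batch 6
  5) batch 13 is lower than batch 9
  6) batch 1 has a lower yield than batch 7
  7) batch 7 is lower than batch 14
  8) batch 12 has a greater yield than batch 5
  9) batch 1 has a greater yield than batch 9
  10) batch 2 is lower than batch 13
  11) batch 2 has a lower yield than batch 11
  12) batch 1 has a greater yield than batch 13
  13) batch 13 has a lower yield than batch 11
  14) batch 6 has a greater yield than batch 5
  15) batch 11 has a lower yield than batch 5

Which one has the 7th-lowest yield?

batch 11

The consecutive relations fix a unique order: batch 2 < batch 13 < batch 9 < batch 1 < batch 7 < batch 14 < batch 11 < batch 5 < batch 12 < batch 6.
The 7th smallest is batch 11.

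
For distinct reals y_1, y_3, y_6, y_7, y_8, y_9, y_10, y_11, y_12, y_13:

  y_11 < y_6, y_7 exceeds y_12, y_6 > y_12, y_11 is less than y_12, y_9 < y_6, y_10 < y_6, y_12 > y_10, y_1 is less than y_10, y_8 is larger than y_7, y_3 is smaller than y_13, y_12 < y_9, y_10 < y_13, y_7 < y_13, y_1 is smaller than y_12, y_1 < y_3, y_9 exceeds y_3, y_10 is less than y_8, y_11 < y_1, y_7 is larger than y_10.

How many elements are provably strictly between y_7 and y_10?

The relations place y_10 below y_7. An element lies strictly between them when it is forced above y_10 and also forced below y_7.
Above y_10: {y_12, y_9, y_6, y_13, y_8}. Below y_7: {y_11, y_1, y_12}.
Intersection: {y_12} — 1.

1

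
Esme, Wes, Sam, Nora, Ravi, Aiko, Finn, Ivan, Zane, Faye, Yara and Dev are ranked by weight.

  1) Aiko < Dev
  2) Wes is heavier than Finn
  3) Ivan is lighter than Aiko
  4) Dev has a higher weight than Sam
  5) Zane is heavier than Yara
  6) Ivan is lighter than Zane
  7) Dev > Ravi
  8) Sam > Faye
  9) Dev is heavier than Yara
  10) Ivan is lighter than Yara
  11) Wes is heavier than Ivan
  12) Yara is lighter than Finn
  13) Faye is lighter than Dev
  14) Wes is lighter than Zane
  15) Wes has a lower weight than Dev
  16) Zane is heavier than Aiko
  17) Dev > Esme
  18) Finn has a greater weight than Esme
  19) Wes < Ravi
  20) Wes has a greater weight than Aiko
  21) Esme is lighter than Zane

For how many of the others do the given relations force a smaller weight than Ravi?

6

Directly below Ravi: Wes.
One step further: Ivan, Aiko, Finn (4 so far).
One step further: Yara, Esme (6 so far).
No other element is forced below Ravi by the given relations, so the count is 6.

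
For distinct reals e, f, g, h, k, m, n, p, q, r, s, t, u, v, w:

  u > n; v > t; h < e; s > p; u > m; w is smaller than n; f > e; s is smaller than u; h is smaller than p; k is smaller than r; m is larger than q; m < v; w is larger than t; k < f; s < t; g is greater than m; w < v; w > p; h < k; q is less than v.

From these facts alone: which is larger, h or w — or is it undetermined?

Following the relations from h: h < p < s < t < w.
So w is larger.

w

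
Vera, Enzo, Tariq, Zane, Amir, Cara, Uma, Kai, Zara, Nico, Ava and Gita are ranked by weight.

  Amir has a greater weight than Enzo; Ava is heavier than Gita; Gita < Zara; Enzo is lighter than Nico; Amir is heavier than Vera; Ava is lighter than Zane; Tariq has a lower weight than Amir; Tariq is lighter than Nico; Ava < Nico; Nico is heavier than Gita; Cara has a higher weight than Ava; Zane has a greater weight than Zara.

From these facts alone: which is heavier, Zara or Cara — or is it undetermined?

Following every chain through Zara: above Zara we get Zane; below Zara we get Gita.
Cara is not reached, and no chain runs the other way from Cara to Zara.
So the given relations leave the order of Zara and Cara undetermined.

undetermined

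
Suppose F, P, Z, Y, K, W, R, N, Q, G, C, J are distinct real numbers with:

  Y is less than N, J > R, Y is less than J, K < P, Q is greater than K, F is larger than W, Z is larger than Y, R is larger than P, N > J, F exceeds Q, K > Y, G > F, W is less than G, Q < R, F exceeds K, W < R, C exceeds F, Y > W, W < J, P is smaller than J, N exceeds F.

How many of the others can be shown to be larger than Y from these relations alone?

10

The elements the relations force above Y are Z, K, Q, F, P, G, R, J, C, N — no chain reaches any other.
That is 10.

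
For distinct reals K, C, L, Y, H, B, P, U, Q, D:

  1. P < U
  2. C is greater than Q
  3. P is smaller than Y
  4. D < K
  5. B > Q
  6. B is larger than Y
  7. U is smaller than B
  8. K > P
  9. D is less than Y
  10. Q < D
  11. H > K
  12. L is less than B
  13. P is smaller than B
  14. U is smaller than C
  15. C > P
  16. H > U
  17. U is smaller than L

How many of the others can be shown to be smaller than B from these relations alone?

From B the given relations immediately reach Q, P, U, L, Y.
From those, D — 6 in total.
No other element is forced below B by the given relations, so the count is 6.

6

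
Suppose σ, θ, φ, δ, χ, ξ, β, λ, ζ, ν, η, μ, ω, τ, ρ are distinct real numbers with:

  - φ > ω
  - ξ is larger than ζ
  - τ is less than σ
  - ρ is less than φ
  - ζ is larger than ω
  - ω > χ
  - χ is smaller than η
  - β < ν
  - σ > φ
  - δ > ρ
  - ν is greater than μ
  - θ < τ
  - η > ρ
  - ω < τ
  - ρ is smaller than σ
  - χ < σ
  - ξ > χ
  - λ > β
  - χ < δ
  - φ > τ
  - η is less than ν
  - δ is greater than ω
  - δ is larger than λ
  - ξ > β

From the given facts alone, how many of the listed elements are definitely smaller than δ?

5

Directly below δ: χ, ω, ρ, λ.
One step further: β (5 so far).
Nothing else is reachable below δ; 5 in all.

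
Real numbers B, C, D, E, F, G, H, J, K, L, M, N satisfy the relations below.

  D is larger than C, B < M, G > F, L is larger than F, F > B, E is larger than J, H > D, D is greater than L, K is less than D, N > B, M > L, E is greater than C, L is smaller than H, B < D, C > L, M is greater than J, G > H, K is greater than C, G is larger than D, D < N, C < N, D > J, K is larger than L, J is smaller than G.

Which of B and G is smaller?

B

Following the relations from B: B < F < L < C < K < D < H < G.
So B < G; B is the smaller of the two.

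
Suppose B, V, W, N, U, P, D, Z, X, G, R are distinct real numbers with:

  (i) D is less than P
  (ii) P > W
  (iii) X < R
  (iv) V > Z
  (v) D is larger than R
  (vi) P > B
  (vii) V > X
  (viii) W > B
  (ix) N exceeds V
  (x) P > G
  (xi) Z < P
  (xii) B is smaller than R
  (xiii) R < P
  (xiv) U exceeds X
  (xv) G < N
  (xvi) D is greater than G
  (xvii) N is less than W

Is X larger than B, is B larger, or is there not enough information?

Following every chain through B: above B we get R, D, W, P.
X is not reached, and no chain runs the other way from X to B.
So the given relations leave the order of B and X undetermined.

undetermined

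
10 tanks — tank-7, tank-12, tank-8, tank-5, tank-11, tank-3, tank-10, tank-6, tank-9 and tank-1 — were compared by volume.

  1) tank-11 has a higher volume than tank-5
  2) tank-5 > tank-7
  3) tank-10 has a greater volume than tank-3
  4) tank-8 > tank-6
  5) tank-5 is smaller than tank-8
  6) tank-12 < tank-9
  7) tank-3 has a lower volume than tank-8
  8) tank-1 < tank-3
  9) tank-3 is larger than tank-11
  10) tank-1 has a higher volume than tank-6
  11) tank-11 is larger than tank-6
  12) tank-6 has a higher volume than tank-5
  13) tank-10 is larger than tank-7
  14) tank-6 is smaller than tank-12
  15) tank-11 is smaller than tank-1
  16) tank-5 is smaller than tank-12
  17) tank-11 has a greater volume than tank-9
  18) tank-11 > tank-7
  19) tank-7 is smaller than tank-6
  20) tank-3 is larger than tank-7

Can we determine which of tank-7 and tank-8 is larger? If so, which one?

tank-7 < tank-5 < tank-6 < tank-12 < tank-9 < tank-11 < tank-1 < tank-3 < tank-8, by transitivity through tank-5, tank-6, tank-12, tank-9, tank-11, tank-1, tank-3.
So tank-8 is larger.

tank-8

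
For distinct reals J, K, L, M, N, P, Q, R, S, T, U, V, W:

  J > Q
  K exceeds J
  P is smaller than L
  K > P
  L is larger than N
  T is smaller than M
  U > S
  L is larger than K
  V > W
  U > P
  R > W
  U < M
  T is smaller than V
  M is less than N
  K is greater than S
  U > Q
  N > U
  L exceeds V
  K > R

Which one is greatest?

L

Chaining downward from L: directly below it, P, K, V, N; then T, S, W, R, J, U, M; then Q.
That covers every other element, and nothing is given above L, so L is the greatest.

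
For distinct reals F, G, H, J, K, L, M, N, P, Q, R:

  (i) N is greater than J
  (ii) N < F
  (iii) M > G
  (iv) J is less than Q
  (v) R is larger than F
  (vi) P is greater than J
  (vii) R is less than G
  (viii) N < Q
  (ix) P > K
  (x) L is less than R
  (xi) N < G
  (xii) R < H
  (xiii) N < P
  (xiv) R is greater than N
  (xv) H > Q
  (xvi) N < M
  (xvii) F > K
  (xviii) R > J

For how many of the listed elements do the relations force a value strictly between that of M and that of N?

3

The relations place N below M. An element lies strictly between them when it is forced above N and also forced below M.
Above N: {Q, F, R, P, H, G}. Below M: {J, L, K, F, R, G}.
Intersection: {F, R, G} — 3.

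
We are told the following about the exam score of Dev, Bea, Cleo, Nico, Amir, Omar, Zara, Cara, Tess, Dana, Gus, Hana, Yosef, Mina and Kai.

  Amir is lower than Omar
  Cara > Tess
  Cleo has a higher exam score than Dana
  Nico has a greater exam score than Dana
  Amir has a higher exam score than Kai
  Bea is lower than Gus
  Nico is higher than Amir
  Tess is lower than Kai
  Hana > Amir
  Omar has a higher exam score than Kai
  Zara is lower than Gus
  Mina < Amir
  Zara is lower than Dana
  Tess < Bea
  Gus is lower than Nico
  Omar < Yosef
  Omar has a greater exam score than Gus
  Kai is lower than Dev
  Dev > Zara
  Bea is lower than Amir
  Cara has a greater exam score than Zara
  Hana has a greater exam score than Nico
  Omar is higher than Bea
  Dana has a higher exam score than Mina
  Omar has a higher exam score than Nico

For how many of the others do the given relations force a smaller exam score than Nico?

8

The elements the relations force below Nico are Tess, Mina, Kai, Zara, Bea, Dana, Amir, Gus — no chain reaches any other.
That is 8.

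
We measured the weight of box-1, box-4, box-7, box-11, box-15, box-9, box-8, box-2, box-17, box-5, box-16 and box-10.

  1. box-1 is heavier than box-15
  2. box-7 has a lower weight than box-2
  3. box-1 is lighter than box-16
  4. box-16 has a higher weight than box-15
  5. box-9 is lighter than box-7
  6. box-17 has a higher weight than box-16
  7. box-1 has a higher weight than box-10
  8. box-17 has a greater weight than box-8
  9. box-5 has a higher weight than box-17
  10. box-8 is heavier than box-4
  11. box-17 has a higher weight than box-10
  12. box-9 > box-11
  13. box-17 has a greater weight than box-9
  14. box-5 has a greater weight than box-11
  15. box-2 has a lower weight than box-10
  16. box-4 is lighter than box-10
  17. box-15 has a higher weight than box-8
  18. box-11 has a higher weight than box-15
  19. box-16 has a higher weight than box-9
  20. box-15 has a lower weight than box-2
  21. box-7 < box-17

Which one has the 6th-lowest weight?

box-7

The consecutive relations fix a unique order: box-4 < box-8 < box-15 < box-11 < box-9 < box-7 < box-2 < box-10 < box-1 < box-16 < box-17 < box-5.
The 6th smallest is box-7.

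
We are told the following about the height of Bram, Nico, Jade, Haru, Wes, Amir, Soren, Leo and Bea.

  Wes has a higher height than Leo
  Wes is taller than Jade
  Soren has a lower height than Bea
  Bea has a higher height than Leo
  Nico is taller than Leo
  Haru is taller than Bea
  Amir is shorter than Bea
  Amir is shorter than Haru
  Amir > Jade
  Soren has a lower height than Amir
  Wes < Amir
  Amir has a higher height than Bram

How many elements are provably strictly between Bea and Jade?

2

The relations place Jade below Bea. An element lies strictly between them when it is forced above Jade and also forced below Bea.
Above Jade: {Wes, Amir, Haru}. Below Bea: {Leo, Bram, Wes, Soren, Amir}.
Intersection: {Wes, Amir} — 2.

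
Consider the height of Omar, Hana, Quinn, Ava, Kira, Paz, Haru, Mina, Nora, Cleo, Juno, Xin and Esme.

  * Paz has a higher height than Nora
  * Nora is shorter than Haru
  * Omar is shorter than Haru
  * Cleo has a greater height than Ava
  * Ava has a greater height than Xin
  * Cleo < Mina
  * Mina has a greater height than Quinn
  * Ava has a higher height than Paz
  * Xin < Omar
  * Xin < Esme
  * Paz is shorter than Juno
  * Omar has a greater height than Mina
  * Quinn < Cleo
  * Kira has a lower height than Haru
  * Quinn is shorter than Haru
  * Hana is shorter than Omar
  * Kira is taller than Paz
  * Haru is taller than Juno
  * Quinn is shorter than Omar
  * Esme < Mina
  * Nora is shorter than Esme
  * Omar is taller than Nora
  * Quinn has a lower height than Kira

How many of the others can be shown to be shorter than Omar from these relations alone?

From Omar the given relations immediately reach Nora, Xin, Quinn, Hana, Mina.
From those, Esme, Cleo — 7 in total.
From those, Ava — 8 in total.
From those, Paz — 9 in total.
No other element is forced below Omar by the given relations, so the count is 9.

9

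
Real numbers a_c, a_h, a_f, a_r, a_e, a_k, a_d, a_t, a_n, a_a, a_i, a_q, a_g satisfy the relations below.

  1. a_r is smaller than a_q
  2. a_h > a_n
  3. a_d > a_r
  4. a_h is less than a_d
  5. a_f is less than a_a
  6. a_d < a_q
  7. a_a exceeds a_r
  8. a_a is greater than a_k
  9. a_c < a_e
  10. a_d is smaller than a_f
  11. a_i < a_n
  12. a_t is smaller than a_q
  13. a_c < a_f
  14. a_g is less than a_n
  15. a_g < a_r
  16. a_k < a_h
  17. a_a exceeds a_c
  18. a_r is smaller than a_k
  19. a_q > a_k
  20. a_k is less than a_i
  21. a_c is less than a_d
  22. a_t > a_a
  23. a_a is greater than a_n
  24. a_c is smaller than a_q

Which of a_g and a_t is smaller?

a_g

a_g < a_r and a_r < a_k give a_g < a_k.
With a_k < a_i: a_g < a_r < a_k < a_i.
Then a_i < a_n extends the chain to a_n.
With a_n < a_h: a_g < a_r < a_k < a_i < a_n < a_h.
Then a_h < a_d extends the chain to a_d.
With a_d < a_f: a_g < a_r < a_k < a_i < a_n < a_h < a_d < a_f.
With a_f < a_a: a_g < a_r < a_k < a_i < a_n < a_h < a_d < a_f < a_a.
Then a_a < a_t extends the chain to a_t.
So a_g < a_t; a_g is the smaller of the two.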